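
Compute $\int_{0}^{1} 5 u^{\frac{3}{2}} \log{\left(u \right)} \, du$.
$- \frac{4}{5}$

Consider the simpler parametrised integral
$$J(a) = \int_{0}^{1} 5 u^{a} \, du = \frac{5}{a + 1}.$$

Differentiating under the integral sign brings down a factor of $\ln u$:
$$\frac{dJ}{da} = \int_{0}^{1} 5 u^{a} \log{\left(u \right)} \, du = - \frac{5}{\left(a + 1\right)^{2}}.$$

The integral on the left is $I$, so $I = - \frac{5}{\left(a + 1\right)^{2}}$.

Setting $a = \frac{3}{2}$:
$$I = - \frac{4}{5}.$$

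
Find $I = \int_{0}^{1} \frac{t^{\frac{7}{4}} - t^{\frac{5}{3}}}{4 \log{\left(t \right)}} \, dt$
$- \frac{5 \log{\left(2 \right)}}{4} + \frac{\log{\left(33 \right)}}{4}$

Consider the one-parameter family: let $I(a) = \int_{0}^{1} \frac{- t^{\frac{5}{3}} + t^{a}}{4 \log{\left(t \right)}} \, dt$.

Since $\dfrac{\partial}{\partial a}\,t^{a} = t^{a} \ln t$, the $\ln t$ in the denominator cancels and
$$\frac{dI}{da} = \int_{0}^{1} \frac{1}{4} t^{a} \, dt = \frac{1}{4} \left[\frac{t^{a+1}}{a+1}\right]_0^1 = \frac{1}{4 \left(a + 1\right)}.$$

Integrating with respect to $a$ gives $I(a) = \log{\left(\frac{\sqrt[4]{6} \sqrt[4]{a + 1}}{2} \right)} + C$.

At $a = \frac{5}{3}$ the integrand is identically $0$, so $I(\frac{5}{3}) = 0$. The closed form gives $0$, hence $C = 0$.

Setting $a = \frac{7}{4}$:
$$I = - \frac{5 \log{\left(2 \right)}}{4} + \frac{\log{\left(33 \right)}}{4}.$$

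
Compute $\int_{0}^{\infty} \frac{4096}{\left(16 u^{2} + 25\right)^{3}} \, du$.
$\frac{192 \pi}{3125}$

Start from the standard arctangent integral
$$J(a) = \int_{0}^{\infty} \frac{1}{a^{2} + u^{2}} \, du = \frac{\pi}{2 a}.$$

Differentiating under the integral sign with respect to $a$,
$$\frac{dJ}{da} = \int_{0}^{\infty} - \frac{2 a}{\left(a^{2} + u^{2}\right)^{2}} \, du = - \frac{\pi}{2 a^{2}},$$
so $\int_{0}^{\infty} \frac{1}{\left(a^{2} + u^{2}\right)^{2}} \, du = \frac{\pi}{4 a^{3}}$.

Repeating — each differentiation of $1/(u^2+a^2)^j$ produces $-2ja/(u^2+a^2)^{j+1}$ — and dividing through by $-2ja$ at each step yields, after $2$ differentiations in total,
$$\int_{0}^{\infty} \frac{1}{\left(a^{2} + u^{2}\right)^{3}} \, du = \frac{3 \pi}{16 a^{5}}.$$

Setting $a = \frac{5}{4}$:
$$I = \frac{192 \pi}{3125}.$$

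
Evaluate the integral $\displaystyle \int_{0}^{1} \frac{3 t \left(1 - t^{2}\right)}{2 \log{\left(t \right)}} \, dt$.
$- \frac{3 \log{\left(2 \right)}}{2}$

Replace the exponent $3$ by a parameter $a$: let $I(a) = \int_{0}^{1} \frac{3 \left(t - t^{a}\right)}{2 \log{\left(t \right)}} \, dt$.

Since $\dfrac{\partial}{\partial a}\,t^{a} = t^{a} \ln t$, the $\ln t$ in the denominator cancels and
$$\frac{dI}{da} = \int_{0}^{1} - \frac{3}{2} t^{a} \, dt = - \frac{3}{2} \left[\frac{t^{a+1}}{a+1}\right]_0^1 = - \frac{3}{2 a + 2}.$$

Integrating with respect to $a$ gives $I(a) = - \frac{3 \log{\left(a + 1 \right)}}{2} + \frac{3 \log{\left(2 \right)}}{2} + C$.

At $a = 1$ the integrand is identically $0$, so $I(1) = 0$. The closed form gives $0$, hence $C = 0$.

Setting $a = 3$:
$$I = - \frac{3 \log{\left(2 \right)}}{2}.$$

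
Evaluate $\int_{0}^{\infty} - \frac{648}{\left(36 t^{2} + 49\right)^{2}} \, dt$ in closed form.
$- \frac{27 \pi}{343}$

Recall the elementary integral
$$J(a) = \int_{0}^{\infty} - \frac{1}{2 \left(a^{2} + t^{2}\right)} \, dt = - \frac{\pi}{4 a}.$$

Differentiating under the integral sign with respect to $a$,
$$\frac{dJ}{da} = \int_{0}^{\infty} \frac{a}{\left(a^{2} + t^{2}\right)^{2}} \, dt = \frac{\pi}{4 a^{2}},$$
so $\int_{0}^{\infty} - \frac{1}{2 \left(a^{2} + t^{2}\right)^{2}} \, dt = - \frac{\pi}{8 a^{3}}$.

Setting $a = \frac{7}{6}$:
$$I = - \frac{27 \pi}{343}.$$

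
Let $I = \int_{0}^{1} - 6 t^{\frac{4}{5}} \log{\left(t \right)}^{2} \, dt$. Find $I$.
$- \frac{500}{243}$

Start from the elementary integral
$$J(a) = \int_{0}^{1} - 6 t^{a} \, dt = - \frac{6}{a + 1}.$$

Differentiating under the integral sign brings down a factor of $\ln t$:
$$\frac{dJ}{da} = \int_{0}^{1} - 6 t^{a} \log{\left(t \right)} \, dt = \frac{6}{\left(a + 1\right)^{2}}.$$

Repeating twice in total — each differentiation brings down another $\ln t$ — gives
$$\frac{d^{2}J}{da^{2}} = \int_{0}^{1} - 6 t^{a} \log{\left(t \right)}^{2} \, dt = - \frac{12}{\left(a + 1\right)^{3}},$$
and the integrand here is exactly the target integrand, so $I = - \frac{12}{\left(a + 1\right)^{3}}$.

Setting $a = \frac{4}{5}$:
$$I = - \frac{500}{243}.$$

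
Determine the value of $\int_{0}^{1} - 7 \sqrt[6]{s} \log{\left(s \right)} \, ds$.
$\frac{36}{7}$

Begin with the known integral
$$J(a) = \int_{0}^{1} - 7 s^{a} \, ds = - \frac{7}{a + 1}.$$

Differentiating under the integral sign brings down a factor of $\ln s$:
$$\frac{dJ}{da} = \int_{0}^{1} - 7 s^{a} \log{\left(s \right)} \, ds = \frac{7}{\left(a + 1\right)^{2}}.$$

The integral on the left is $I$, so $I = \frac{7}{\left(a + 1\right)^{2}}$.

Setting $a = \frac{1}{6}$:
$$I = \frac{36}{7}.$$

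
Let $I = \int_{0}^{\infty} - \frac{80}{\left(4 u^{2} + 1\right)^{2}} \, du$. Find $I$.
$- 10 \pi$

Start from the standard arctangent integral
$$J(a) = \int_{0}^{\infty} - \frac{5}{a^{2} + u^{2}} \, du = - \frac{5 \pi}{2 a}.$$

Differentiating under the integral sign with respect to $a$,
$$\frac{dJ}{da} = \int_{0}^{\infty} \frac{10 a}{\left(a^{2} + u^{2}\right)^{2}} \, du = \frac{5 \pi}{2 a^{2}},$$
so $\int_{0}^{\infty} - \frac{5}{\left(a^{2} + u^{2}\right)^{2}} \, du = - \frac{5 \pi}{4 a^{3}}$.

Setting $a = \frac{1}{2}$:
$$I = - 10 \pi.$$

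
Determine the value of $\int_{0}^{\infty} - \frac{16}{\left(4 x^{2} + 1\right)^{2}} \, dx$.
$- 2 \pi$

Recall the elementary integral
$$J(a) = \int_{0}^{\infty} - \frac{1}{a^{2} + x^{2}} \, dx = - \frac{\pi}{2 a}.$$

Differentiating under the integral sign with respect to $a$,
$$\frac{dJ}{da} = \int_{0}^{\infty} \frac{2 a}{\left(a^{2} + x^{2}\right)^{2}} \, dx = \frac{\pi}{2 a^{2}},$$
so $\int_{0}^{\infty} - \frac{1}{\left(a^{2} + x^{2}\right)^{2}} \, dx = - \frac{\pi}{4 a^{3}}$.

Setting $a = \frac{1}{2}$:
$$I = - 2 \pi.$$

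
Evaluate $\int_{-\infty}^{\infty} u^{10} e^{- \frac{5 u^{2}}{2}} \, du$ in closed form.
$\frac{189 \sqrt{10} \sqrt{\pi}}{3125}$

Begin with the known integral
$$J(a) = \int_{-\infty}^{\infty} e^{- a u^{2}} \, du = \frac{\sqrt{\pi}}{\sqrt{a}}.$$

Differentiating under the integral sign brings down a factor of $(-u^2)$:
$$\frac{dJ}{da} = \int_{-\infty}^{\infty} - u^{2} e^{- a u^{2}} \, du = - \frac{\sqrt{\pi}}{2 a^{\frac{3}{2}}}.$$

Repeating $5$ times in total — each differentiation brings down another $(-u^2)$ — gives
$$\frac{d^{5}J}{da^{5}} = \int_{-\infty}^{\infty} - u^{10} e^{- a u^{2}} \, du = - \frac{945 \sqrt{\pi}}{32 a^{\frac{11}{2}}},$$
and the integrand here is $(-1)^{5}$ times the target integrand, so $I = (-1)^{5}\,\frac{d^{5}J}{da^{5}} = \frac{945 \sqrt{\pi}}{32 a^{\frac{11}{2}}}$.

Setting $a = \frac{5}{2}$:
$$I = \frac{189 \sqrt{10} \sqrt{\pi}}{3125}.$$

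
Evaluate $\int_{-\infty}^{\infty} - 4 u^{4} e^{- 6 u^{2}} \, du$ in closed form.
$- \frac{\sqrt{6} \sqrt{\pi}}{72}$

Start from the elementary integral
$$J(a) = \int_{-\infty}^{\infty} - 4 e^{- a u^{2}} \, du = - \frac{4 \sqrt{\pi}}{\sqrt{a}}.$$

Differentiating under the integral sign brings down a factor of $(-u^2)$:
$$\frac{dJ}{da} = \int_{-\infty}^{\infty} 4 u^{2} e^{- a u^{2}} \, du = \frac{2 \sqrt{\pi}}{a^{\frac{3}{2}}}.$$

Repeating twice in total — each differentiation brings down another $(-u^2)$ — gives
$$\frac{d^{2}J}{da^{2}} = \int_{-\infty}^{\infty} - 4 u^{4} e^{- a u^{2}} \, du = - \frac{3 \sqrt{\pi}}{a^{\frac{5}{2}}},$$
and the integrand here is exactly the target integrand, so $I = - \frac{3 \sqrt{\pi}}{a^{\frac{5}{2}}}$.

Setting $a = 6$:
$$I = - \frac{\sqrt{6} \sqrt{\pi}}{72}.$$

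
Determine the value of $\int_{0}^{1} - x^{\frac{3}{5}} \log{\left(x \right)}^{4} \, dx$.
$- \frac{9375}{4096}$

Consider the simpler parametrised integral
$$J(a) = \int_{0}^{1} - x^{a} \, dx = - \frac{1}{a + 1}.$$

Differentiating under the integral sign brings down a factor of $\ln x$:
$$\frac{dJ}{da} = \int_{0}^{1} - x^{a} \log{\left(x \right)} \, dx = \frac{1}{\left(a + 1\right)^{2}}.$$

Repeating $4$ times in total — each differentiation brings down another $\ln x$ — gives
$$\frac{d^{4}J}{da^{4}} = \int_{0}^{1} - x^{a} \log{\left(x \right)}^{4} \, dx = - \frac{24}{\left(a + 1\right)^{5}},$$
and the integrand here is exactly the target integrand, so $I = - \frac{24}{\left(a + 1\right)^{5}}$.

Setting $a = \frac{3}{5}$:
$$I = - \frac{9375}{4096}.$$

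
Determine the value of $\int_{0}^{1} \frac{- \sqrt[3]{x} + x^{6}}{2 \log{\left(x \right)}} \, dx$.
$\log{\left(\frac{\sqrt{21}}{2} \right)}$

Introduce a parameter $a$ in the exponent: let $I(a) = \int_{0}^{1} \frac{- \sqrt[3]{x} + x^{a}}{2 \log{\left(x \right)}} \, dx$.

Since $\dfrac{\partial}{\partial a}\,x^{a} = x^{a} \ln x$, the $\ln x$ in the denominator cancels and
$$\frac{dI}{da} = \int_{0}^{1} \frac{1}{2} x^{a} \, dx = \frac{1}{2} \left[\frac{x^{a+1}}{a+1}\right]_0^1 = \frac{1}{2 \left(a + 1\right)}.$$

Integrating with respect to $a$ gives $I(a) = \frac{\log{\left(a + 1 \right)}}{2} - \log{\left(2 \right)} + \frac{\log{\left(3 \right)}}{2} + C$.

At $a = \frac{1}{3}$ the integrand is identically $0$, so $I(\frac{1}{3}) = 0$. The closed form gives $0$, hence $C = 0$.

Setting $a = 6$:
$$I = \log{\left(\frac{\sqrt{21}}{2} \right)}.$$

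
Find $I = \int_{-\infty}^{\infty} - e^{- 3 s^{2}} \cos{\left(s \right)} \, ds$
$- \frac{\sqrt{3} \sqrt{\pi}}{3 e^{\frac{1}{12}}}$

Let $b$ denote the cosine frequency and define $I(b) = \int_{-\infty}^{\infty} - e^{- 3 s^{2}} \cos{\left(b s \right)} \, ds$.

Differentiating under the integral sign,
$$I'(b) = \int_{-\infty}^{\infty} s e^{- 3 s^{2}} \sin{\left(b s \right)} \, ds.$$

Integrate $\int_{-\infty}^{\infty} s \sin(b s)\, e^{- 3 s^{2}}\, ds$ by parts with $u = \sin(b s)$ and $dv = s\, e^{- 3 s^{2}}\, ds$, giving $v = - \frac{e^{- 3 s^{2}}}{6}$. The boundary term vanishes and
$$\int_{-\infty}^{\infty} s \sin(b s)\, e^{- 3 s^{2}}\, ds = \frac{b}{6} \int_{-\infty}^{\infty} \cos(b s)\, e^{- 3 s^{2}}\, ds,$$
so $I'(b) = - \frac{b}{6}\, I(b)$.

This is a separable first-order ODE; solving with the initial condition $I(0) = \int_{-\infty}^{\infty} - e^{- 3 s^{2}}\,ds = - \frac{\sqrt{3} \sqrt{\pi}}{3}$ gives
$$I(b) = - \frac{\sqrt{3} \sqrt{\pi} e^{- \frac{b^{2}}{12}}}{3}.$$

Setting $b = 1$:
$$I = - \frac{\sqrt{3} \sqrt{\pi}}{3 e^{\frac{1}{12}}}.$$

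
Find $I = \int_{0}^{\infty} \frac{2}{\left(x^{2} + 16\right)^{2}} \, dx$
$\frac{\pi}{128}$

Recall the elementary integral
$$J(a) = \int_{0}^{\infty} \frac{2}{a^{2} + x^{2}} \, dx = \frac{\pi}{a}.$$

Differentiating under the integral sign with respect to $a$,
$$\frac{dJ}{da} = \int_{0}^{\infty} - \frac{4 a}{\left(a^{2} + x^{2}\right)^{2}} \, dx = - \frac{\pi}{a^{2}},$$
so $\int_{0}^{\infty} \frac{2}{\left(a^{2} + x^{2}\right)^{2}} \, dx = \frac{\pi}{2 a^{3}}$.

Setting $a = 4$:
$$I = \frac{\pi}{128}.$$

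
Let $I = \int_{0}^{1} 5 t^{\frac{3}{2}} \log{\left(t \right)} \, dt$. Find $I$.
$- \frac{4}{5}$

Start from the elementary integral
$$J(a) = \int_{0}^{1} 5 t^{a} \, dt = \frac{5}{a + 1}.$$

Differentiating under the integral sign brings down a factor of $\ln t$:
$$\frac{dJ}{da} = \int_{0}^{1} 5 t^{a} \log{\left(t \right)} \, dt = - \frac{5}{\left(a + 1\right)^{2}}.$$

The integral on the left is $I$, so $I = - \frac{5}{\left(a + 1\right)^{2}}$.

Setting $a = \frac{3}{2}$:
$$I = - \frac{4}{5}.$$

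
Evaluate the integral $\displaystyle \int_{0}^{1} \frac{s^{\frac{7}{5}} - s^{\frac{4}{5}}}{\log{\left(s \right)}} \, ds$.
$- \log{\left(\frac{3}{4} \right)}$

Replace the exponent $\frac{4}{5}$ by a parameter $a$: let $I(a) = \int_{0}^{1} \frac{s^{\frac{7}{5}} - s^{a}}{\log{\left(s \right)}} \, ds$.

Since $\dfrac{\partial}{\partial a}\,s^{a} = s^{a} \ln s$, the $\ln s$ in the denominator cancels and
$$\frac{dI}{da} = \int_{0}^{1} -1 s^{a} \, ds = -1 \left[\frac{s^{a+1}}{a+1}\right]_0^1 = - \frac{1}{a + 1}.$$

Integrating with respect to $a$ gives $I(a) = - \log{\left(\frac{5 a}{12} + \frac{5}{12} \right)} + C$.

At $a = \frac{7}{5}$ the integrand is identically $0$, so $I(\frac{7}{5}) = 0$. The closed form gives $0$, hence $C = 0$.

Setting $a = \frac{4}{5}$:
$$I = - \log{\left(\frac{3}{4} \right)}.$$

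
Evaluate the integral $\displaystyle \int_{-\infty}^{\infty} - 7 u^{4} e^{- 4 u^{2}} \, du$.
$- \frac{21 \sqrt{\pi}}{128}$

Consider the simpler parametrised integral
$$J(a) = \int_{-\infty}^{\infty} - 7 e^{- a u^{2}} \, du = - \frac{7 \sqrt{\pi}}{\sqrt{a}}.$$

Differentiating under the integral sign brings down a factor of $(-u^2)$:
$$\frac{dJ}{da} = \int_{-\infty}^{\infty} 7 u^{2} e^{- a u^{2}} \, du = \frac{7 \sqrt{\pi}}{2 a^{\frac{3}{2}}}.$$

Repeating twice in total — each differentiation brings down another $(-u^2)$ — gives
$$\frac{d^{2}J}{da^{2}} = \int_{-\infty}^{\infty} - 7 u^{4} e^{- a u^{2}} \, du = - \frac{21 \sqrt{\pi}}{4 a^{\frac{5}{2}}},$$
and the integrand here is exactly the target integrand, so $I = - \frac{21 \sqrt{\pi}}{4 a^{\frac{5}{2}}}$.

Setting $a = 4$:
$$I = - \frac{21 \sqrt{\pi}}{128}.$$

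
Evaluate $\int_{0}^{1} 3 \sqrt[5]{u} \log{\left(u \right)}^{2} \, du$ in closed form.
$\frac{125}{36}$

Start from the elementary integral
$$J(a) = \int_{0}^{1} 3 u^{a} \, du = \frac{3}{a + 1}.$$

Differentiating under the integral sign brings down a factor of $\ln u$:
$$\frac{dJ}{da} = \int_{0}^{1} 3 u^{a} \log{\left(u \right)} \, du = - \frac{3}{\left(a + 1\right)^{2}}.$$

Repeating twice in total — each differentiation brings down another $\ln u$ — gives
$$\frac{d^{2}J}{da^{2}} = \int_{0}^{1} 3 u^{a} \log{\left(u \right)}^{2} \, du = \frac{6}{\left(a + 1\right)^{3}},$$
and the integrand here is exactly the target integrand, so $I = \frac{6}{\left(a + 1\right)^{3}}$.

Setting $a = \frac{1}{5}$:
$$I = \frac{125}{36}.$$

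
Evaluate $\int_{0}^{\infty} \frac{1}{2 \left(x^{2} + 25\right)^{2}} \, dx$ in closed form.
$\frac{\pi}{1000}$

Start from the standard arctangent integral
$$J(a) = \int_{0}^{\infty} \frac{1}{2 \left(a^{2} + x^{2}\right)} \, dx = \frac{\pi}{4 a}.$$

Differentiating under the integral sign with respect to $a$,
$$\frac{dJ}{da} = \int_{0}^{\infty} - \frac{a}{\left(a^{2} + x^{2}\right)^{2}} \, dx = - \frac{\pi}{4 a^{2}},$$
so $\int_{0}^{\infty} \frac{1}{2 \left(a^{2} + x^{2}\right)^{2}} \, dx = \frac{\pi}{8 a^{3}}$.

Setting $a = 5$:
$$I = \frac{\pi}{1000}.$$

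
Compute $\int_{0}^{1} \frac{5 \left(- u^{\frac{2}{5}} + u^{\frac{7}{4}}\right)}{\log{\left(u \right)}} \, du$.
$\log{\left(\frac{503284375}{17210368} \right)}$

Replace the exponent $\frac{7}{4}$ by a parameter $a$: let $I(a) = \int_{0}^{1} \frac{5 \left(- u^{\frac{2}{5}} + u^{a}\right)}{\log{\left(u \right)}} \, du$.

Since $\dfrac{\partial}{\partial a}\,u^{a} = u^{a} \ln u$, the $\ln u$ in the denominator cancels and
$$\frac{dI}{da} = \int_{0}^{1} 5 u^{a} \, du = 5 \left[\frac{u^{a+1}}{a+1}\right]_0^1 = \frac{5}{a + 1}.$$

Integrating with respect to $a$ gives $I(a) = \log{\left(\frac{3125 \left(a + 1\right)^{5}}{16807} \right)} + C$.

At $a = \frac{2}{5}$ the integrand is identically $0$, so $I(\frac{2}{5}) = 0$. The closed form gives $0$, hence $C = 0$.

Setting $a = \frac{7}{4}$:
$$I = \log{\left(\frac{503284375}{17210368} \right)}.$$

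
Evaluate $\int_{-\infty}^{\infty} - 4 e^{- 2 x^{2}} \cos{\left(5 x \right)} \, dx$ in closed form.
$- \frac{2 \sqrt{2} \sqrt{\pi}}{e^{\frac{25}{8}}}$

Define $I(b) = \int_{-\infty}^{\infty} - 4 e^{- 2 x^{2}} \cos{\left(b x \right)} \, dx$.

Differentiating under the integral sign,
$$I'(b) = \int_{-\infty}^{\infty} 4 x e^{- 2 x^{2}} \sin{\left(b x \right)} \, dx.$$

Integrate $\int_{-\infty}^{\infty} x \sin(b x)\, e^{- 2 x^{2}}\, dx$ by parts with $u = \sin(b x)$ and $dv = x\, e^{- 2 x^{2}}\, dx$, giving $v = - \frac{e^{- 2 x^{2}}}{4}$. The boundary term vanishes and
$$\int_{-\infty}^{\infty} x \sin(b x)\, e^{- 2 x^{2}}\, dx = \frac{b}{4} \int_{-\infty}^{\infty} \cos(b x)\, e^{- 2 x^{2}}\, dx,$$
so $I'(b) = - \frac{b}{4}\, I(b)$.

This is a separable first-order ODE; solving with the initial condition $I(0) = \int_{-\infty}^{\infty} - 4 e^{- 2 x^{2}}\,dx = - 2 \sqrt{2} \sqrt{\pi}$ gives
$$I(b) = - 2 \sqrt{2} \sqrt{\pi} e^{- \frac{b^{2}}{8}}.$$

Setting $b = 5$:
$$I = - \frac{2 \sqrt{2} \sqrt{\pi}}{e^{\frac{25}{8}}}.$$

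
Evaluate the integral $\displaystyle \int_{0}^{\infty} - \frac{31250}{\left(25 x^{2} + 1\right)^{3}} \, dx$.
$- \frac{9375 \pi}{8}$

Recall the elementary integral
$$J(a) = \int_{0}^{\infty} - \frac{2}{a^{2} + x^{2}} \, dx = - \frac{\pi}{a}.$$

Differentiating under the integral sign with respect to $a$,
$$\frac{dJ}{da} = \int_{0}^{\infty} \frac{4 a}{\left(a^{2} + x^{2}\right)^{2}} \, dx = \frac{\pi}{a^{2}},$$
so $\int_{0}^{\infty} - \frac{2}{\left(a^{2} + x^{2}\right)^{2}} \, dx = - \frac{\pi}{2 a^{3}}$.

Repeating — each differentiation of $1/(x^2+a^2)^j$ produces $-2ja/(x^2+a^2)^{j+1}$ — and dividing through by $-2ja$ at each step yields, after $2$ differentiations in total,
$$\int_{0}^{\infty} - \frac{2}{\left(a^{2} + x^{2}\right)^{3}} \, dx = - \frac{3 \pi}{8 a^{5}}.$$

Setting $a = \frac{1}{5}$:
$$I = - \frac{9375 \pi}{8}.$$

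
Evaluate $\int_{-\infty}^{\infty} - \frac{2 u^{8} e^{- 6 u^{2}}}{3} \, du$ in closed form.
$- \frac{35 \sqrt{6} \sqrt{\pi}}{62208}$

Begin with the known integral
$$J(a) = \int_{-\infty}^{\infty} - \frac{2 e^{- a u^{2}}}{3} \, du = - \frac{2 \sqrt{\pi}}{3 \sqrt{a}}.$$

Differentiating under the integral sign brings down a factor of $(-u^2)$:
$$\frac{dJ}{da} = \int_{-\infty}^{\infty} \frac{2 u^{2} e^{- a u^{2}}}{3} \, du = \frac{\sqrt{\pi}}{3 a^{\frac{3}{2}}}.$$

Repeating $4$ times in total — each differentiation brings down another $(-u^2)$ — gives
$$\frac{d^{4}J}{da^{4}} = \int_{-\infty}^{\infty} - \frac{2 u^{8} e^{- a u^{2}}}{3} \, du = - \frac{35 \sqrt{\pi}}{8 a^{\frac{9}{2}}},$$
and the integrand here is exactly the target integrand, so $I = - \frac{35 \sqrt{\pi}}{8 a^{\frac{9}{2}}}$.

Setting $a = 6$:
$$I = - \frac{35 \sqrt{6} \sqrt{\pi}}{62208}.$$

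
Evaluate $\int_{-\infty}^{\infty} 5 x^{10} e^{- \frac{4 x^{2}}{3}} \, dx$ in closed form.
$\frac{1148175 \sqrt{3} \sqrt{\pi}}{65536}$

Consider the simpler parametrised integral
$$J(a) = \int_{-\infty}^{\infty} 5 e^{- a x^{2}} \, dx = \frac{5 \sqrt{\pi}}{\sqrt{a}}.$$

Differentiating under the integral sign brings down a factor of $(-x^2)$:
$$\frac{dJ}{da} = \int_{-\infty}^{\infty} - 5 x^{2} e^{- a x^{2}} \, dx = - \frac{5 \sqrt{\pi}}{2 a^{\frac{3}{2}}}.$$

Repeating $5$ times in total — each differentiation brings down another $(-x^2)$ — gives
$$\frac{d^{5}J}{da^{5}} = \int_{-\infty}^{\infty} - 5 x^{10} e^{- a x^{2}} \, dx = - \frac{4725 \sqrt{\pi}}{32 a^{\frac{11}{2}}},$$
and the integrand here is $(-1)^{5}$ times the target integrand, so $I = (-1)^{5}\,\frac{d^{5}J}{da^{5}} = \frac{4725 \sqrt{\pi}}{32 a^{\frac{11}{2}}}$.

Setting $a = \frac{4}{3}$:
$$I = \frac{1148175 \sqrt{3} \sqrt{\pi}}{65536}.$$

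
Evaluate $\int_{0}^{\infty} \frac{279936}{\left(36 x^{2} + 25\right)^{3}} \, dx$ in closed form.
$\frac{8748 \pi}{3125}$

Recall the elementary integral
$$J(a) = \int_{0}^{\infty} \frac{6}{a^{2} + x^{2}} \, dx = \frac{3 \pi}{a}.$$

Differentiating under the integral sign with respect to $a$,
$$\frac{dJ}{da} = \int_{0}^{\infty} - \frac{12 a}{\left(a^{2} + x^{2}\right)^{2}} \, dx = - \frac{3 \pi}{a^{2}},$$
so $\int_{0}^{\infty} \frac{6}{\left(a^{2} + x^{2}\right)^{2}} \, dx = \frac{3 \pi}{2 a^{3}}$.

Repeating — each differentiation of $1/(x^2+a^2)^j$ produces $-2ja/(x^2+a^2)^{j+1}$ — and dividing through by $-2ja$ at each step yields, after $2$ differentiations in total,
$$\int_{0}^{\infty} \frac{6}{\left(a^{2} + x^{2}\right)^{3}} \, dx = \frac{9 \pi}{8 a^{5}}.$$

Setting $a = \frac{5}{6}$:
$$I = \frac{8748 \pi}{3125}.$$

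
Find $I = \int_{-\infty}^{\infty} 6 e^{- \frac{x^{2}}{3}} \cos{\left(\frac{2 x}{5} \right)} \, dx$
$\frac{6 \sqrt{3} \sqrt{\pi}}{e^{\frac{3}{25}}}$

Let $b$ denote the cosine frequency and define $I(b) = \int_{-\infty}^{\infty} 6 e^{- \frac{x^{2}}{3}} \cos{\left(b x \right)} \, dx$.

Differentiating under the integral sign,
$$I'(b) = \int_{-\infty}^{\infty} - 6 x e^{- \frac{x^{2}}{3}} \sin{\left(b x \right)} \, dx.$$

Integrate $\int_{-\infty}^{\infty} x \sin(b x)\, e^{- \frac{x^{2}}{3}}\, dx$ by parts with $u = \sin(b x)$ and $dv = x\, e^{- \frac{x^{2}}{3}}\, dx$, giving $v = - \frac{3 e^{- \frac{x^{2}}{3}}}{2}$. The boundary term vanishes and
$$\int_{-\infty}^{\infty} x \sin(b x)\, e^{- \frac{x^{2}}{3}}\, dx = \frac{3 b}{2} \int_{-\infty}^{\infty} \cos(b x)\, e^{- \frac{x^{2}}{3}}\, dx,$$
so $I'(b) = - \frac{3 b}{2}\, I(b)$.

This is a separable first-order ODE; solving with the initial condition $I(0) = \int_{-\infty}^{\infty} 6 e^{- \frac{x^{2}}{3}}\,dx = 6 \sqrt{3} \sqrt{\pi}$ gives
$$I(b) = 6 \sqrt{3} \sqrt{\pi} e^{- \frac{3 b^{2}}{4}}.$$

Setting $b = \frac{2}{5}$:
$$I = \frac{6 \sqrt{3} \sqrt{\pi}}{e^{\frac{3}{25}}}.$$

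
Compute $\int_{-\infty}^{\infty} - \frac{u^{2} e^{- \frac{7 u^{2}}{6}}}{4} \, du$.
$- \frac{3 \sqrt{42} \sqrt{\pi}}{196}$

Begin with the known integral
$$J(a) = \int_{-\infty}^{\infty} - \frac{e^{- a u^{2}}}{4} \, du = - \frac{\sqrt{\pi}}{4 \sqrt{a}}.$$

Differentiating under the integral sign brings down a factor of $(-u^2)$:
$$\frac{dJ}{da} = \int_{-\infty}^{\infty} \frac{u^{2} e^{- a u^{2}}}{4} \, du = \frac{\sqrt{\pi}}{8 a^{\frac{3}{2}}}.$$

The integral on the left is $-I$, so $I = - \frac{\sqrt{\pi}}{8 a^{\frac{3}{2}}}$.

Setting $a = \frac{7}{6}$:
$$I = - \frac{3 \sqrt{42} \sqrt{\pi}}{196}.$$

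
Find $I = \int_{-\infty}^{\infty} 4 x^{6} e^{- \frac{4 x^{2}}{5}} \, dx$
$\frac{1875 \sqrt{5} \sqrt{\pi}}{256}$

Start from the elementary integral
$$J(a) = \int_{-\infty}^{\infty} 4 e^{- a x^{2}} \, dx = \frac{4 \sqrt{\pi}}{\sqrt{a}}.$$

Differentiating under the integral sign brings down a factor of $(-x^2)$:
$$\frac{dJ}{da} = \int_{-\infty}^{\infty} - 4 x^{2} e^{- a x^{2}} \, dx = - \frac{2 \sqrt{\pi}}{a^{\frac{3}{2}}}.$$

Repeating $3$ times in total — each differentiation brings down another $(-x^2)$ — gives
$$\frac{d^{3}J}{da^{3}} = \int_{-\infty}^{\infty} - 4 x^{6} e^{- a x^{2}} \, dx = - \frac{15 \sqrt{\pi}}{2 a^{\frac{7}{2}}},$$
and the integrand here is $(-1)^{3}$ times the target integrand, so $I = (-1)^{3}\,\frac{d^{3}J}{da^{3}} = \frac{15 \sqrt{\pi}}{2 a^{\frac{7}{2}}}$.

Setting $a = \frac{4}{5}$:
$$I = \frac{1875 \sqrt{5} \sqrt{\pi}}{256}.$$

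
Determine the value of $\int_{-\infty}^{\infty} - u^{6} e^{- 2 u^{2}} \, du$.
$- \frac{15 \sqrt{2} \sqrt{\pi}}{128}$

Begin with the known integral
$$J(a) = \int_{-\infty}^{\infty} - e^{- a u^{2}} \, du = - \frac{\sqrt{\pi}}{\sqrt{a}}.$$

Differentiating under the integral sign brings down a factor of $(-u^2)$:
$$\frac{dJ}{da} = \int_{-\infty}^{\infty} u^{2} e^{- a u^{2}} \, du = \frac{\sqrt{\pi}}{2 a^{\frac{3}{2}}}.$$

Repeating $3$ times in total — each differentiation brings down another $(-u^2)$ — gives
$$\frac{d^{3}J}{da^{3}} = \int_{-\infty}^{\infty} u^{6} e^{- a u^{2}} \, du = \frac{15 \sqrt{\pi}}{8 a^{\frac{7}{2}}},$$
and the integrand here is $(-1)^{3}$ times the target integrand, so $I = (-1)^{3}\,\frac{d^{3}J}{da^{3}} = - \frac{15 \sqrt{\pi}}{8 a^{\frac{7}{2}}}$.

Setting $a = 2$:
$$I = - \frac{15 \sqrt{2} \sqrt{\pi}}{128}.$$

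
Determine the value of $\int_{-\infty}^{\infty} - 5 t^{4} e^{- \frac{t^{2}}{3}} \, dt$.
$- \frac{135 \sqrt{3} \sqrt{\pi}}{4}$

Consider the simpler parametrised integral
$$J(a) = \int_{-\infty}^{\infty} - 5 e^{- a t^{2}} \, dt = - \frac{5 \sqrt{\pi}}{\sqrt{a}}.$$

Differentiating under the integral sign brings down a factor of $(-t^2)$:
$$\frac{dJ}{da} = \int_{-\infty}^{\infty} 5 t^{2} e^{- a t^{2}} \, dt = \frac{5 \sqrt{\pi}}{2 a^{\frac{3}{2}}}.$$

Repeating twice in total — each differentiation brings down another $(-t^2)$ — gives
$$\frac{d^{2}J}{da^{2}} = \int_{-\infty}^{\infty} - 5 t^{4} e^{- a t^{2}} \, dt = - \frac{15 \sqrt{\pi}}{4 a^{\frac{5}{2}}},$$
and the integrand here is exactly the target integrand, so $I = - \frac{15 \sqrt{\pi}}{4 a^{\frac{5}{2}}}$.

Setting $a = \frac{1}{3}$:
$$I = - \frac{135 \sqrt{3} \sqrt{\pi}}{4}.$$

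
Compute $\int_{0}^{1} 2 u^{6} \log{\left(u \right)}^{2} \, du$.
$\frac{4}{343}$

Consider the simpler parametrised integral
$$J(a) = \int_{0}^{1} 2 u^{a} \, du = \frac{2}{a + 1}.$$

Differentiating under the integral sign brings down a factor of $\ln u$:
$$\frac{dJ}{da} = \int_{0}^{1} 2 u^{a} \log{\left(u \right)} \, du = - \frac{2}{\left(a + 1\right)^{2}}.$$

Repeating twice in total — each differentiation brings down another $\ln u$ — gives
$$\frac{d^{2}J}{da^{2}} = \int_{0}^{1} 2 u^{a} \log{\left(u \right)}^{2} \, du = \frac{4}{\left(a + 1\right)^{3}},$$
and the integrand here is exactly the target integrand, so $I = \frac{4}{\left(a + 1\right)^{3}}$.

Setting $a = 6$:
$$I = \frac{4}{343}.$$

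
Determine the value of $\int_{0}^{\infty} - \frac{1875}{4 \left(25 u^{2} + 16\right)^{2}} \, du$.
$- \frac{375 \pi}{1024}$

Start from the standard arctangent integral
$$J(a) = \int_{0}^{\infty} - \frac{3}{4 \left(a^{2} + u^{2}\right)} \, du = - \frac{3 \pi}{8 a}.$$

Differentiating under the integral sign with respect to $a$,
$$\frac{dJ}{da} = \int_{0}^{\infty} \frac{3 a}{2 \left(a^{2} + u^{2}\right)^{2}} \, du = \frac{3 \pi}{8 a^{2}},$$
so $\int_{0}^{\infty} - \frac{3}{4 \left(a^{2} + u^{2}\right)^{2}} \, du = - \frac{3 \pi}{16 a^{3}}$.

Setting $a = \frac{4}{5}$:
$$I = - \frac{375 \pi}{1024}.$$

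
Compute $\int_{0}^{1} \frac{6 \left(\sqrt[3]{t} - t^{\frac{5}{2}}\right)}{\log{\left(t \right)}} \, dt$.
$\log{\left(\frac{262144}{85766121} \right)}$

Consider the one-parameter family: let $I(a) = \int_{0}^{1} \frac{6 \left(- t^{\frac{5}{2}} + t^{a}\right)}{\log{\left(t \right)}} \, dt$.

Since $\dfrac{\partial}{\partial a}\,t^{a} = t^{a} \ln t$, the $\ln t$ in the denominator cancels and
$$\frac{dI}{da} = \int_{0}^{1} 6 t^{a} \, dt = 6 \left[\frac{t^{a+1}}{a+1}\right]_0^1 = \frac{6}{a + 1}.$$

Integrating with respect to $a$ gives $I(a) = \log{\left(\frac{64 \left(a + 1\right)^{6}}{117649} \right)} + C$.

At $a = \frac{5}{2}$ the integrand is identically $0$, so $I(\frac{5}{2}) = 0$. The closed form gives $0$, hence $C = 0$.

Setting $a = \frac{1}{3}$:
$$I = \log{\left(\frac{262144}{85766121} \right)}.$$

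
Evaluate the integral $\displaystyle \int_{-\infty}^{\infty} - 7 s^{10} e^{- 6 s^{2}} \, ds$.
$- \frac{245 \sqrt{6} \sqrt{\pi}}{55296}$

Begin with the known integral
$$J(a) = \int_{-\infty}^{\infty} - 7 e^{- a s^{2}} \, ds = - \frac{7 \sqrt{\pi}}{\sqrt{a}}.$$

Differentiating under the integral sign brings down a factor of $(-s^2)$:
$$\frac{dJ}{da} = \int_{-\infty}^{\infty} 7 s^{2} e^{- a s^{2}} \, ds = \frac{7 \sqrt{\pi}}{2 a^{\frac{3}{2}}}.$$

Repeating $5$ times in total — each differentiation brings down another $(-s^2)$ — gives
$$\frac{d^{5}J}{da^{5}} = \int_{-\infty}^{\infty} 7 s^{10} e^{- a s^{2}} \, ds = \frac{6615 \sqrt{\pi}}{32 a^{\frac{11}{2}}},$$
and the integrand here is $(-1)^{5}$ times the target integrand, so $I = (-1)^{5}\,\frac{d^{5}J}{da^{5}} = - \frac{6615 \sqrt{\pi}}{32 a^{\frac{11}{2}}}$.

Setting $a = 6$:
$$I = - \frac{245 \sqrt{6} \sqrt{\pi}}{55296}.$$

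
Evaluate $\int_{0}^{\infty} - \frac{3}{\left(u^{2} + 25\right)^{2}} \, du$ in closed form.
$- \frac{3 \pi}{500}$

Begin with the known result
$$J(a) = \int_{0}^{\infty} - \frac{3}{a^{2} + u^{2}} \, du = - \frac{3 \pi}{2 a}.$$

Differentiating under the integral sign with respect to $a$,
$$\frac{dJ}{da} = \int_{0}^{\infty} \frac{6 a}{\left(a^{2} + u^{2}\right)^{2}} \, du = \frac{3 \pi}{2 a^{2}},$$
so $\int_{0}^{\infty} - \frac{3}{\left(a^{2} + u^{2}\right)^{2}} \, du = - \frac{3 \pi}{4 a^{3}}$.

Setting $a = 5$:
$$I = - \frac{3 \pi}{500}.$$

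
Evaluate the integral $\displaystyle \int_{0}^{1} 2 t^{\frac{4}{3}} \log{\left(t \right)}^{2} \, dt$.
$\frac{108}{343}$

Start from the elementary integral
$$J(a) = \int_{0}^{1} 2 t^{a} \, dt = \frac{2}{a + 1}.$$

Differentiating under the integral sign brings down a factor of $\ln t$:
$$\frac{dJ}{da} = \int_{0}^{1} 2 t^{a} \log{\left(t \right)} \, dt = - \frac{2}{\left(a + 1\right)^{2}}.$$

Repeating twice in total — each differentiation brings down another $\ln t$ — gives
$$\frac{d^{2}J}{da^{2}} = \int_{0}^{1} 2 t^{a} \log{\left(t \right)}^{2} \, dt = \frac{4}{\left(a + 1\right)^{3}},$$
and the integrand here is exactly the target integrand, so $I = \frac{4}{\left(a + 1\right)^{3}}$.

Setting $a = \frac{4}{3}$:
$$I = \frac{108}{343}.$$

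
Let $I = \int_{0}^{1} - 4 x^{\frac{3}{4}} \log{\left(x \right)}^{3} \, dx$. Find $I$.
$\frac{6144}{2401}$

Start from the elementary integral
$$J(a) = \int_{0}^{1} - 4 x^{a} \, dx = - \frac{4}{a + 1}.$$

Differentiating under the integral sign brings down a factor of $\ln x$:
$$\frac{dJ}{da} = \int_{0}^{1} - 4 x^{a} \log{\left(x \right)} \, dx = \frac{4}{\left(a + 1\right)^{2}}.$$

Repeating $3$ times in total — each differentiation brings down another $\ln x$ — gives
$$\frac{d^{3}J}{da^{3}} = \int_{0}^{1} - 4 x^{a} \log{\left(x \right)}^{3} \, dx = \frac{24}{\left(a + 1\right)^{4}},$$
and the integrand here is exactly the target integrand, so $I = \frac{24}{\left(a + 1\right)^{4}}$.

Setting $a = \frac{3}{4}$:
$$I = \frac{6144}{2401}.$$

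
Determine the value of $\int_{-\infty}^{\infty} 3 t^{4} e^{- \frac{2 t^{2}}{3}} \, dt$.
$\frac{81 \sqrt{6} \sqrt{\pi}}{32}$

Begin with the known integral
$$J(a) = \int_{-\infty}^{\infty} 3 e^{- a t^{2}} \, dt = \frac{3 \sqrt{\pi}}{\sqrt{a}}.$$

Differentiating under the integral sign brings down a factor of $(-t^2)$:
$$\frac{dJ}{da} = \int_{-\infty}^{\infty} - 3 t^{2} e^{- a t^{2}} \, dt = - \frac{3 \sqrt{\pi}}{2 a^{\frac{3}{2}}}.$$

Repeating twice in total — each differentiation brings down another $(-t^2)$ — gives
$$\frac{d^{2}J}{da^{2}} = \int_{-\infty}^{\infty} 3 t^{4} e^{- a t^{2}} \, dt = \frac{9 \sqrt{\pi}}{4 a^{\frac{5}{2}}},$$
and the integrand here is exactly the target integrand, so $I = \frac{9 \sqrt{\pi}}{4 a^{\frac{5}{2}}}$.

Setting $a = \frac{2}{3}$:
$$I = \frac{81 \sqrt{6} \sqrt{\pi}}{32}.$$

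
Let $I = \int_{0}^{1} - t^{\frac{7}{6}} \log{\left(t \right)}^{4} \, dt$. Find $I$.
$- \frac{186624}{371293}$

Begin with the known integral
$$J(a) = \int_{0}^{1} - t^{a} \, dt = - \frac{1}{a + 1}.$$

Differentiating under the integral sign brings down a factor of $\ln t$:
$$\frac{dJ}{da} = \int_{0}^{1} - t^{a} \log{\left(t \right)} \, dt = \frac{1}{\left(a + 1\right)^{2}}.$$

Repeating $4$ times in total — each differentiation brings down another $\ln t$ — gives
$$\frac{d^{4}J}{da^{4}} = \int_{0}^{1} - t^{a} \log{\left(t \right)}^{4} \, dt = - \frac{24}{\left(a + 1\right)^{5}},$$
and the integrand here is exactly the target integrand, so $I = - \frac{24}{\left(a + 1\right)^{5}}$.

Setting $a = \frac{7}{6}$:
$$I = - \frac{186624}{371293}.$$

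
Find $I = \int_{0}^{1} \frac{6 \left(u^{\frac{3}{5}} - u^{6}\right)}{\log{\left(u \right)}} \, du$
$\log{\left(\frac{262144}{1838265625} \right)}$

Introduce a parameter $a$ in the exponent: let $I(a) = \int_{0}^{1} \frac{6 \left(- u^{6} + u^{a}\right)}{\log{\left(u \right)}} \, du$.

Since $\dfrac{\partial}{\partial a}\,u^{a} = u^{a} \ln u$, the $\ln u$ in the denominator cancels and
$$\frac{dI}{da} = \int_{0}^{1} 6 u^{a} \, du = 6 \left[\frac{u^{a+1}}{a+1}\right]_0^1 = \frac{6}{a + 1}.$$

Integrating with respect to $a$ gives $I(a) = \log{\left(\frac{\left(a + 1\right)^{6}}{117649} \right)} + C$.

At $a = 6$ the integrand is identically $0$, so $I(6) = 0$. The closed form gives $0$, hence $C = 0$.

Setting $a = \frac{3}{5}$:
$$I = \log{\left(\frac{262144}{1838265625} \right)}.$$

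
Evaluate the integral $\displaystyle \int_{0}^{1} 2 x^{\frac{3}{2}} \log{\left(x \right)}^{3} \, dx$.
$- \frac{192}{625}$

Begin with the known integral
$$J(a) = \int_{0}^{1} 2 x^{a} \, dx = \frac{2}{a + 1}.$$

Differentiating under the integral sign brings down a factor of $\ln x$:
$$\frac{dJ}{da} = \int_{0}^{1} 2 x^{a} \log{\left(x \right)} \, dx = - \frac{2}{\left(a + 1\right)^{2}}.$$

Repeating $3$ times in total — each differentiation brings down another $\ln x$ — gives
$$\frac{d^{3}J}{da^{3}} = \int_{0}^{1} 2 x^{a} \log{\left(x \right)}^{3} \, dx = - \frac{12}{\left(a + 1\right)^{4}},$$
and the integrand here is exactly the target integrand, so $I = - \frac{12}{\left(a + 1\right)^{4}}$.

Setting $a = \frac{3}{2}$:
$$I = - \frac{192}{625}.$$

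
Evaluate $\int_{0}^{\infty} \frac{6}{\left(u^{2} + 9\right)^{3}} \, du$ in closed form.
$\frac{\pi}{216}$

Begin with the known result
$$J(a) = \int_{0}^{\infty} \frac{6}{a^{2} + u^{2}} \, du = \frac{3 \pi}{a}.$$

Differentiating under the integral sign with respect to $a$,
$$\frac{dJ}{da} = \int_{0}^{\infty} - \frac{12 a}{\left(a^{2} + u^{2}\right)^{2}} \, du = - \frac{3 \pi}{a^{2}},$$
so $\int_{0}^{\infty} \frac{6}{\left(a^{2} + u^{2}\right)^{2}} \, du = \frac{3 \pi}{2 a^{3}}$.

Repeating — each differentiation of $1/(u^2+a^2)^j$ produces $-2ja/(u^2+a^2)^{j+1}$ — and dividing through by $-2ja$ at each step yields, after $2$ differentiations in total,
$$\int_{0}^{\infty} \frac{6}{\left(a^{2} + u^{2}\right)^{3}} \, du = \frac{9 \pi}{8 a^{5}}.$$

Setting $a = 3$:
$$I = \frac{\pi}{216}.$$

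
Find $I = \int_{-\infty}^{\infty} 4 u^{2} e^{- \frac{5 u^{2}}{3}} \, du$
$\frac{6 \sqrt{15} \sqrt{\pi}}{25}$

Begin with the known integral
$$J(a) = \int_{-\infty}^{\infty} 4 e^{- a u^{2}} \, du = \frac{4 \sqrt{\pi}}{\sqrt{a}}.$$

Differentiating under the integral sign brings down a factor of $(-u^2)$:
$$\frac{dJ}{da} = \int_{-\infty}^{\infty} - 4 u^{2} e^{- a u^{2}} \, du = - \frac{2 \sqrt{\pi}}{a^{\frac{3}{2}}}.$$

The integral on the left is $-I$, so $I = \frac{2 \sqrt{\pi}}{a^{\frac{3}{2}}}$.

Setting $a = \frac{5}{3}$:
$$I = \frac{6 \sqrt{15} \sqrt{\pi}}{25}.$$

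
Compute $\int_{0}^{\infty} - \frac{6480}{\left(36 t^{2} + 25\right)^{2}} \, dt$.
$- \frac{54 \pi}{25}$

Recall the elementary integral
$$J(a) = \int_{0}^{\infty} - \frac{5}{a^{2} + t^{2}} \, dt = - \frac{5 \pi}{2 a}.$$

Differentiating under the integral sign with respect to $a$,
$$\frac{dJ}{da} = \int_{0}^{\infty} \frac{10 a}{\left(a^{2} + t^{2}\right)^{2}} \, dt = \frac{5 \pi}{2 a^{2}},$$
so $\int_{0}^{\infty} - \frac{5}{\left(a^{2} + t^{2}\right)^{2}} \, dt = - \frac{5 \pi}{4 a^{3}}$.

Setting $a = \frac{5}{6}$:
$$I = - \frac{54 \pi}{25}.$$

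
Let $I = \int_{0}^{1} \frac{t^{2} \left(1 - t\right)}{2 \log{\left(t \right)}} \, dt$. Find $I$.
$- \log{\left(2 \right)} + \frac{\log{\left(3 \right)}}{2}$

Introduce a parameter $a$ in the exponent: let $I(a) = \int_{0}^{1} \frac{- t^{3} + t^{a}}{2 \log{\left(t \right)}} \, dt$.

Since $\dfrac{\partial}{\partial a}\,t^{a} = t^{a} \ln t$, the $\ln t$ in the denominator cancels and
$$\frac{dI}{da} = \int_{0}^{1} \frac{1}{2} t^{a} \, dt = \frac{1}{2} \left[\frac{t^{a+1}}{a+1}\right]_0^1 = \frac{1}{2 \left(a + 1\right)}.$$

Integrating with respect to $a$ gives $I(a) = \frac{\log{\left(a + 1 \right)}}{2} - \log{\left(2 \right)} + C$.

At $a = 3$ the integrand is identically $0$, so $I(3) = 0$. The closed form gives $0$, hence $C = 0$.

Setting $a = 2$:
$$I = - \log{\left(2 \right)} + \frac{\log{\left(3 \right)}}{2}.$$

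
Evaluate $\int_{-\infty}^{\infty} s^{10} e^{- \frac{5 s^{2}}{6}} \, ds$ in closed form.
$\frac{45927 \sqrt{30} \sqrt{\pi}}{3125}$

Start from the elementary integral
$$J(a) = \int_{-\infty}^{\infty} e^{- a s^{2}} \, ds = \frac{\sqrt{\pi}}{\sqrt{a}}.$$

Differentiating under the integral sign brings down a factor of $(-s^2)$:
$$\frac{dJ}{da} = \int_{-\infty}^{\infty} - s^{2} e^{- a s^{2}} \, ds = - \frac{\sqrt{\pi}}{2 a^{\frac{3}{2}}}.$$

Repeating $5$ times in total — each differentiation brings down another $(-s^2)$ — gives
$$\frac{d^{5}J}{da^{5}} = \int_{-\infty}^{\infty} - s^{10} e^{- a s^{2}} \, ds = - \frac{945 \sqrt{\pi}}{32 a^{\frac{11}{2}}},$$
and the integrand here is $(-1)^{5}$ times the target integrand, so $I = (-1)^{5}\,\frac{d^{5}J}{da^{5}} = \frac{945 \sqrt{\pi}}{32 a^{\frac{11}{2}}}$.

Setting $a = \frac{5}{6}$:
$$I = \frac{45927 \sqrt{30} \sqrt{\pi}}{3125}.$$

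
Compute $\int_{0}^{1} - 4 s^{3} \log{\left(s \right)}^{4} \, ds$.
$- \frac{3}{32}$

Begin with the known integral
$$J(a) = \int_{0}^{1} - 4 s^{a} \, ds = - \frac{4}{a + 1}.$$

Differentiating under the integral sign brings down a factor of $\ln s$:
$$\frac{dJ}{da} = \int_{0}^{1} - 4 s^{a} \log{\left(s \right)} \, ds = \frac{4}{\left(a + 1\right)^{2}}.$$

Repeating $4$ times in total — each differentiation brings down another $\ln s$ — gives
$$\frac{d^{4}J}{da^{4}} = \int_{0}^{1} - 4 s^{a} \log{\left(s \right)}^{4} \, ds = - \frac{96}{\left(a + 1\right)^{5}},$$
and the integrand here is exactly the target integrand, so $I = - \frac{96}{\left(a + 1\right)^{5}}$.

Setting $a = 3$:
$$I = - \frac{3}{32}.$$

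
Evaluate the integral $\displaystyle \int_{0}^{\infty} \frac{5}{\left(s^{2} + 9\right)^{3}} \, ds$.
$\frac{5 \pi}{1296}$

Begin with the known result
$$J(a) = \int_{0}^{\infty} \frac{5}{a^{2} + s^{2}} \, ds = \frac{5 \pi}{2 a}.$$

Differentiating under the integral sign with respect to $a$,
$$\frac{dJ}{da} = \int_{0}^{\infty} - \frac{10 a}{\left(a^{2} + s^{2}\right)^{2}} \, ds = - \frac{5 \pi}{2 a^{2}},$$
so $\int_{0}^{\infty} \frac{5}{\left(a^{2} + s^{2}\right)^{2}} \, ds = \frac{5 \pi}{4 a^{3}}$.

Repeating — each differentiation of $1/(s^2+a^2)^j$ produces $-2ja/(s^2+a^2)^{j+1}$ — and dividing through by $-2ja$ at each step yields, after $2$ differentiations in total,
$$\int_{0}^{\infty} \frac{5}{\left(a^{2} + s^{2}\right)^{3}} \, ds = \frac{15 \pi}{16 a^{5}}.$$

Setting $a = 3$:
$$I = \frac{5 \pi}{1296}.$$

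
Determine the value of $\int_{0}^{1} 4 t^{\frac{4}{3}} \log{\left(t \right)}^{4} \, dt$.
$\frac{23328}{16807}$

Begin with the known integral
$$J(a) = \int_{0}^{1} 4 t^{a} \, dt = \frac{4}{a + 1}.$$

Differentiating under the integral sign brings down a factor of $\ln t$:
$$\frac{dJ}{da} = \int_{0}^{1} 4 t^{a} \log{\left(t \right)} \, dt = - \frac{4}{\left(a + 1\right)^{2}}.$$

Repeating $4$ times in total — each differentiation brings down another $\ln t$ — gives
$$\frac{d^{4}J}{da^{4}} = \int_{0}^{1} 4 t^{a} \log{\left(t \right)}^{4} \, dt = \frac{96}{\left(a + 1\right)^{5}},$$
and the integrand here is exactly the target integrand, so $I = \frac{96}{\left(a + 1\right)^{5}}$.

Setting $a = \frac{4}{3}$:
$$I = \frac{23328}{16807}.$$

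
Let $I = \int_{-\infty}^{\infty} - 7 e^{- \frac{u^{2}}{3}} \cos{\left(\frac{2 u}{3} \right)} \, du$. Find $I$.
$- \frac{7 \sqrt{3} \sqrt{\pi}}{e^{\frac{1}{3}}}$

Let $b$ denote the cosine frequency and define $I(b) = \int_{-\infty}^{\infty} - 7 e^{- \frac{u^{2}}{3}} \cos{\left(b u \right)} \, du$.

Differentiating under the integral sign,
$$I'(b) = \int_{-\infty}^{\infty} 7 u e^{- \frac{u^{2}}{3}} \sin{\left(b u \right)} \, du.$$

Integrate $\int_{-\infty}^{\infty} u \sin(b u)\, e^{- \frac{u^{2}}{3}}\, du$ by parts with $w = \sin(b u)$ and $dv = u\, e^{- \frac{u^{2}}{3}}\, du$, giving $v = - \frac{3 e^{- \frac{u^{2}}{3}}}{2}$. The boundary term vanishes and
$$\int_{-\infty}^{\infty} u \sin(b u)\, e^{- \frac{u^{2}}{3}}\, du = \frac{3 b}{2} \int_{-\infty}^{\infty} \cos(b u)\, e^{- \frac{u^{2}}{3}}\, du,$$
so $I'(b) = - \frac{3 b}{2}\, I(b)$.

This is a separable first-order ODE; solving with the initial condition $I(0) = \int_{-\infty}^{\infty} - 7 e^{- \frac{u^{2}}{3}}\,du = - 7 \sqrt{3} \sqrt{\pi}$ gives
$$I(b) = - 7 \sqrt{3} \sqrt{\pi} e^{- \frac{3 b^{2}}{4}}.$$

Setting $b = \frac{2}{3}$:
$$I = - \frac{7 \sqrt{3} \sqrt{\pi}}{e^{\frac{1}{3}}}.$$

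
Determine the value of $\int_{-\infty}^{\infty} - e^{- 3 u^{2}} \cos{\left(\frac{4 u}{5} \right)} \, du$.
$- \frac{\sqrt{3} \sqrt{\pi}}{3 e^{\frac{4}{75}}}$

Treat the cosine frequency as a parameter and define $I(b) = \int_{-\infty}^{\infty} - e^{- 3 u^{2}} \cos{\left(b u \right)} \, du$.

Differentiating under the integral sign,
$$I'(b) = \int_{-\infty}^{\infty} u e^{- 3 u^{2}} \sin{\left(b u \right)} \, du.$$

Integrate $\int_{-\infty}^{\infty} u \sin(b u)\, e^{- 3 u^{2}}\, du$ by parts with $w = \sin(b u)$ and $dv = u\, e^{- 3 u^{2}}\, du$, giving $v = - \frac{e^{- 3 u^{2}}}{6}$. The boundary term vanishes and
$$\int_{-\infty}^{\infty} u \sin(b u)\, e^{- 3 u^{2}}\, du = \frac{b}{6} \int_{-\infty}^{\infty} \cos(b u)\, e^{- 3 u^{2}}\, du,$$
so $I'(b) = - \frac{b}{6}\, I(b)$.

This is a separable first-order ODE; solving with the initial condition $I(0) = \int_{-\infty}^{\infty} - e^{- 3 u^{2}}\,du = - \frac{\sqrt{3} \sqrt{\pi}}{3}$ gives
$$I(b) = - \frac{\sqrt{3} \sqrt{\pi} e^{- \frac{b^{2}}{12}}}{3}.$$

Setting $b = \frac{4}{5}$:
$$I = - \frac{\sqrt{3} \sqrt{\pi}}{3 e^{\frac{4}{75}}}.$$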